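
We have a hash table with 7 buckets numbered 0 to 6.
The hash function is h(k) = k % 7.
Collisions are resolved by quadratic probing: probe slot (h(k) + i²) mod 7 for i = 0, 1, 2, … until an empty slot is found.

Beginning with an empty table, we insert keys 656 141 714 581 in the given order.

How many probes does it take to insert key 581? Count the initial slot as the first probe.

3

Insert 656: h=5, slot 5 empty → index 5.
Insert 141: h=1, slot 1 empty → index 1.
Insert 714: h=0, slot 0 empty → index 0.
Insert 581: h=0, slots 0,1 occupied → index 4.
Table: [714, 141, ., ., 581, 656, .]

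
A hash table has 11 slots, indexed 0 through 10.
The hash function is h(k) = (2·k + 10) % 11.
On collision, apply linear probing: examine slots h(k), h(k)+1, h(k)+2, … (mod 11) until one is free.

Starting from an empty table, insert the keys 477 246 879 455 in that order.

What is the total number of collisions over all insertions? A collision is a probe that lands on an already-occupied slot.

5

477 hashes to 7; slot 7 is free => place at 7.
246 hashes to 7; 7 taken => place at 8.
879 hashes to 8; 8 taken => place at 9.
455 hashes to 7; 7,8,9 taken => place at 10.
Table: [_, _, _, _, _, _, _, 477, 246, 879, 455]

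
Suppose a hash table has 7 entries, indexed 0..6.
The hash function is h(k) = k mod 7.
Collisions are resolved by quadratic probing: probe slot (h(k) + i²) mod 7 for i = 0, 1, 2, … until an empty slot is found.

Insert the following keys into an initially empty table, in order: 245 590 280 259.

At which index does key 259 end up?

Insert 245: h=0, slot 0 empty => index 0.
Insert 590: h=2, slot 2 empty => index 2.
Insert 280: h=0, slot 0 occupied => index 1.
Insert 259: h=0, slots 0,1 occupied => index 4.
Table: [245, 280, 590, _, 259, _, _]

4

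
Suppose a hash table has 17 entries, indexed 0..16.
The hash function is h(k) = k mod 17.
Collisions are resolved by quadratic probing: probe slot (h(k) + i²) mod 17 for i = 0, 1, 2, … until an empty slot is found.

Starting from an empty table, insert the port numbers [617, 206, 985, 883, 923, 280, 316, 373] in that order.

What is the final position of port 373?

617: h=5 → slot 5
206: h=2 → slot 2
985: h=16 → slot 16
883: h=16, probe 16,0 → slot 0
923: h=5, probe 5,6 → slot 6
280: h=8 → slot 8
316: h=10 → slot 10
373: h=16, probe 16,0,3 → slot 3
Table: [883, _, 206, 373, _, 617, 923, _, 280, _, 316, _, _, _, _, _, 985]

3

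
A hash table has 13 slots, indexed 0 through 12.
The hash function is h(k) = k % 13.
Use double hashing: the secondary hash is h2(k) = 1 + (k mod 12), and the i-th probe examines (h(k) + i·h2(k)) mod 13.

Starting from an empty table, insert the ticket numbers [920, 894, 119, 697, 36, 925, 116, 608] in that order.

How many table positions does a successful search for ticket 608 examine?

920 hashes to 10; slot 10 is free => place at 10.
894 hashes to 10, h2=7; 10 taken => place at 4.
119 hashes to 2; slot 2 is free => place at 2.
697 hashes to 8; slot 8 is free => place at 8.
36 hashes to 10, h2=1; 10 taken => place at 11.
925 hashes to 2, h2=2; 2,4 taken => place at 6.
116 hashes to 12; slot 12 is free => place at 12.
608 hashes to 10, h2=9; 10,6,2,11 taken => place at 7.
Table: [_, _, 119, _, 894, _, 925, 608, 697, _, 920, 36, 116]
Lookup 608: h=10, h2=9, probe 10,6,2,11,7 → found at 7.

5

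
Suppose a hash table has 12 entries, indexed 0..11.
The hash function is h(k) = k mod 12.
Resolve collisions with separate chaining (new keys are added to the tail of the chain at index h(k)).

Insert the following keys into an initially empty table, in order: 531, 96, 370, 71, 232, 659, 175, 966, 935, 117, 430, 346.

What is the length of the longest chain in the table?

Insert 531: h=3, bucket 3 empty → new chain.
Insert 96: h=0, bucket 0 empty → new chain.
Insert 370: h=10, bucket 10 empty → new chain.
Insert 71: h=11, bucket 11 empty → new chain.
Insert 232: h=4, bucket 4 empty → new chain.
Insert 659: h=11, bucket 11 nonempty → append to chain.
Insert 175: h=7, bucket 7 empty → new chain.
Insert 966: h=6, bucket 6 empty → new chain.
Insert 935: h=11, bucket 11 nonempty → append to chain.
Insert 117: h=9, bucket 9 empty → new chain.
Insert 430: h=10, bucket 10 nonempty → append to chain.
Insert 346: h=10, bucket 10 nonempty → append to chain.
Final buckets:
0: 96
1: .
2: .
3: 531
4: 232
5: .
6: 966
7: 175
8: .
9: 117
10: 370 -> 430 -> 346
11: 71 -> 659 -> 935

3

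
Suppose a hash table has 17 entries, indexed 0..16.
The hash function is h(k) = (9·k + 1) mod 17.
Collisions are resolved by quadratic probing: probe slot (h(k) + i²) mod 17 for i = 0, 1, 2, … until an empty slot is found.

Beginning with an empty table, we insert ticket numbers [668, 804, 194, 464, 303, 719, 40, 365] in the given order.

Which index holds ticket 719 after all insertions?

668: h=12 → slot 12
804: h=12, probe 12,13 → slot 13
194: h=13, probe 13,14 → slot 14
464: h=12, probe 12,13,16 → slot 16
303: h=8 → slot 8
719: h=12, probe 12,13,16,4 → slot 4
40: h=4, probe 4,5 → slot 5
365: h=5, probe 5,6 → slot 6
Table: [—, —, —, —, 719, 40, 365, —, 303, —, —, —, 668, 804, 194, —, 464]

4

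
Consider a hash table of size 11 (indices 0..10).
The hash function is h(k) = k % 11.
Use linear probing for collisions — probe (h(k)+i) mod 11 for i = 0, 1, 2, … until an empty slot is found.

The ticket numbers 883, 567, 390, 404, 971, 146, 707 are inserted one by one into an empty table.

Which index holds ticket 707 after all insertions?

883 hashes to 3; slot 3 is free -> place at 3.
567 hashes to 6; slot 6 is free -> place at 6.
390 hashes to 5; slot 5 is free -> place at 5.
404 hashes to 8; slot 8 is free -> place at 8.
971 hashes to 3; 3 taken -> place at 4.
146 hashes to 3; 3,4,5,6 taken -> place at 7.
707 hashes to 3; 3,4,5,6,7,8 taken -> place at 9.
Table: [_, _, _, 883, 971, 390, 567, 146, 404, 707, _]

9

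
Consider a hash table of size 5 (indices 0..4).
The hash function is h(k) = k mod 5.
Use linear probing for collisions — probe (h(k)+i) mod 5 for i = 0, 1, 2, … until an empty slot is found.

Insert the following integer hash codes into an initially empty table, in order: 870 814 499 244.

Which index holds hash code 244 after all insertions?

2

870: h=0 → slot 0
814: h=4 → slot 4
499: h=4, probe 4,0,1 → slot 1
244: h=4, probe 4,0,1,2 → slot 2
Table: [870, 499, 244, ∅, 814]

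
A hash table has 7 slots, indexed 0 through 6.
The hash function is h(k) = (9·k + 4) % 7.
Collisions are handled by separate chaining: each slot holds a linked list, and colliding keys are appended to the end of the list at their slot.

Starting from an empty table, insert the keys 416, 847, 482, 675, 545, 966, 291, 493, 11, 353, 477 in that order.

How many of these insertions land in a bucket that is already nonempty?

6

Insert 416: h=3, bucket 3 empty → new chain.
Insert 847: h=4, bucket 4 empty → new chain.
Insert 482: h=2, bucket 2 empty → new chain.
Insert 675: h=3, bucket 3 nonempty → append to chain.
Insert 545: h=2, bucket 2 nonempty → append to chain.
Insert 966: h=4, bucket 4 nonempty → append to chain.
Insert 291: h=5, bucket 5 empty → new chain.
Insert 493: h=3, bucket 3 nonempty → append to chain.
Insert 11: h=5, bucket 5 nonempty → append to chain.
Insert 353: h=3, bucket 3 nonempty → append to chain.
Insert 477: h=6, bucket 6 empty → new chain.
Final buckets:
0: —
1: —
2: 482 -> 545
3: 416 -> 675 -> 493 -> 353
4: 847 -> 966
5: 291 -> 11
6: 477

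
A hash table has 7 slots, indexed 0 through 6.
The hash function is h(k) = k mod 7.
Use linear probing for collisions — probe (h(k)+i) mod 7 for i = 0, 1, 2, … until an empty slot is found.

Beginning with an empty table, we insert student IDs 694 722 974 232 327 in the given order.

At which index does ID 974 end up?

Insert 694: h=1, slot 1 empty → index 1.
Insert 722: h=1, slot 1 occupied → index 2.
Insert 974: h=1, slots 1,2 occupied → index 3.
Insert 232: h=1, slots 1,2,3 occupied → index 4.
Insert 327: h=5, slot 5 empty → index 5.
Table: [—, 694, 722, 974, 232, 327, —]

3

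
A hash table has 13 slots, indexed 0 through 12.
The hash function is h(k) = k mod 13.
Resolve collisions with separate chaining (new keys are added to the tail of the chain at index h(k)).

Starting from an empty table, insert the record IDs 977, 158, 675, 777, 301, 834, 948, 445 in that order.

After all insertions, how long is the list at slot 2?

977 -> bucket 2
158 -> bucket 2 (collision)
675 -> bucket 12
777 -> bucket 10
301 -> bucket 2 (collision)
834 -> bucket 2 (collision)
948 -> bucket 12 (collision)
445 -> bucket 3
Final buckets:
0: .
1: .
2: 977 -> 158 -> 301 -> 834
3: 445
4: .
5: .
6: .
7: .
8: .
9: .
10: 777
11: .
12: 675 -> 948

4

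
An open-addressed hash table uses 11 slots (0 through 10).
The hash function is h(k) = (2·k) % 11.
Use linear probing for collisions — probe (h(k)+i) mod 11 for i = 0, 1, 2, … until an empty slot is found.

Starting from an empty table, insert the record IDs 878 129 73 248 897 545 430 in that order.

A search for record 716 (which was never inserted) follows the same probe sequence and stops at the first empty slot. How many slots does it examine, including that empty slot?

878: h=7 -> slot 7
129: h=5 -> slot 5
73: h=3 -> slot 3
248: h=1 -> slot 1
897: h=1, probe 1,2 -> slot 2
545: h=1, probe 1,2,3,4 -> slot 4
430: h=2, probe 2,3,4,5,6 -> slot 6
Table: [—, 248, 897, 73, 545, 129, 430, 878, —, —, —]
Lookup 716: h=2, probe 2,3,4,5,6,7,8 → slot 8 empty, not found.

7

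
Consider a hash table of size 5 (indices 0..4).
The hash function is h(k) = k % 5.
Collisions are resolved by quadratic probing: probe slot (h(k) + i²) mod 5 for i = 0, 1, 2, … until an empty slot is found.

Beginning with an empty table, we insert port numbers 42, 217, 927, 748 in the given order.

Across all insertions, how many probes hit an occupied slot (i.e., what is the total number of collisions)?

42 hashes to 2; slot 2 is free => place at 2.
217 hashes to 2; 2 taken => place at 3.
927 hashes to 2; 2,3 taken => place at 1.
748 hashes to 3; 3 taken => place at 4.
Table: [-, 927, 42, 217, 748]

4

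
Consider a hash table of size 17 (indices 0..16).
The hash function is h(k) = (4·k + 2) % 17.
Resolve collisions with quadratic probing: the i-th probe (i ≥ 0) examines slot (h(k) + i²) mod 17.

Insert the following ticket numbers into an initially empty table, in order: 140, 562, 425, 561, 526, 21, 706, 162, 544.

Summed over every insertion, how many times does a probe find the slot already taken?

140: h=1 → slot 1
562: h=6 → slot 6
425: h=2 → slot 2
561: h=2, probe 2,3 → slot 3
526: h=15 → slot 15
21: h=1, probe 1,2,5 → slot 5
706: h=4 → slot 4
162: h=4, probe 4,5,8 → slot 8
544: h=2, probe 2,3,6,11 → slot 11
Table: [_, 140, 425, 561, 706, 21, 562, _, 162, _, _, 544, _, _, _, 526, _]

8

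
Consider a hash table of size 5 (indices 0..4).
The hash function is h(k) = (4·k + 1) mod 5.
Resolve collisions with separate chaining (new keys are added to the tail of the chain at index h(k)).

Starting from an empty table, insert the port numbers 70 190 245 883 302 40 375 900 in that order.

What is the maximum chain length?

6

Insert 70: h=1, bucket 1 empty → new chain.
Insert 190: h=1, bucket 1 nonempty → append to chain.
Insert 245: h=1, bucket 1 nonempty → append to chain.
Insert 883: h=3, bucket 3 empty → new chain.
Insert 302: h=4, bucket 4 empty → new chain.
Insert 40: h=1, bucket 1 nonempty → append to chain.
Insert 375: h=1, bucket 1 nonempty → append to chain.
Insert 900: h=1, bucket 1 nonempty → append to chain.
Final buckets:
0: _
1: 70 -> 190 -> 245 -> 40 -> 375 -> 900
2: _
3: 883
4: 302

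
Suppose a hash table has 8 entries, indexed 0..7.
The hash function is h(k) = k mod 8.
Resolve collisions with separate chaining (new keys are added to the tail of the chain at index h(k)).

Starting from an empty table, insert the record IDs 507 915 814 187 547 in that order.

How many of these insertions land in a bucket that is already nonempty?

507 → bucket 3
915 → bucket 3 (collision)
814 → bucket 6
187 → bucket 3 (collision)
547 → bucket 3 (collision)
Final buckets:
0: -
1: -
2: -
3: 507 -> 915 -> 187 -> 547
4: -
5: -
6: 814
7: -

3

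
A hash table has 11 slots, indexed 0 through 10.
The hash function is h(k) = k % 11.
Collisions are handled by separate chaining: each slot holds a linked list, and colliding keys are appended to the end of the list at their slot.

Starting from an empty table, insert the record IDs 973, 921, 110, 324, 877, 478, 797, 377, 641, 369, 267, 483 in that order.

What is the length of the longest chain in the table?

973 → bucket 5
921 → bucket 8
110 → bucket 0
324 → bucket 5 (collision)
877 → bucket 8 (collision)
478 → bucket 5 (collision)
797 → bucket 5 (collision)
377 → bucket 3
641 → bucket 3 (collision)
369 → bucket 6
267 → bucket 3 (collision)
483 → bucket 10
Final buckets:
0: 110
1: -
2: -
3: 377 -> 641 -> 267
4: -
5: 973 -> 324 -> 478 -> 797
6: 369
7: -
8: 921 -> 877
9: -
10: 483

4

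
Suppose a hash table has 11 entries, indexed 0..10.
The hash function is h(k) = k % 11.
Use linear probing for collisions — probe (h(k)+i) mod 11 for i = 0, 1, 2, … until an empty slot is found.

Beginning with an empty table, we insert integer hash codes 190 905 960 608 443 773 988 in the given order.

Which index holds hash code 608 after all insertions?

Insert 190: h=3, slot 3 empty -> index 3.
Insert 905: h=3, slot 3 occupied -> index 4.
Insert 960: h=3, slots 3,4 occupied -> index 5.
Insert 608: h=3, slots 3,4,5 occupied -> index 6.
Insert 443: h=3, slots 3,4,5,6 occupied -> index 7.
Insert 773: h=3, slots 3,4,5,6,7 occupied -> index 8.
Insert 988: h=9, slot 9 empty -> index 9.
Table: [., ., ., 190, 905, 960, 608, 443, 773, 988, .]

6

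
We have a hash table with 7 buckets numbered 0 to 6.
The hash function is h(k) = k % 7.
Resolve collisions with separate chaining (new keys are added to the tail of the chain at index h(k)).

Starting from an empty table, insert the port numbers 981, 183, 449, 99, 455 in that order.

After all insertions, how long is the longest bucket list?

4

Insert 981: h=1, bucket 1 empty → new chain.
Insert 183: h=1, bucket 1 nonempty → append to chain.
Insert 449: h=1, bucket 1 nonempty → append to chain.
Insert 99: h=1, bucket 1 nonempty → append to chain.
Insert 455: h=0, bucket 0 empty → new chain.
Final buckets:
0: 455
1: 981 -> 183 -> 449 -> 99
2: _
3: _
4: _
5: _
6: _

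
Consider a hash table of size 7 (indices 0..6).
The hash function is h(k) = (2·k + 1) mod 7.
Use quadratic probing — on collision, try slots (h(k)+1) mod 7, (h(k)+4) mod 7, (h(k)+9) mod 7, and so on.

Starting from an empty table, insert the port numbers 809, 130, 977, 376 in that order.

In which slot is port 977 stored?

6

Insert 809: h=2, slot 2 empty -> index 2.
Insert 130: h=2, slot 2 occupied -> index 3.
Insert 977: h=2, slots 2,3 occupied -> index 6.
Insert 376: h=4, slot 4 empty -> index 4.
Table: [—, —, 809, 130, 376, —, 977]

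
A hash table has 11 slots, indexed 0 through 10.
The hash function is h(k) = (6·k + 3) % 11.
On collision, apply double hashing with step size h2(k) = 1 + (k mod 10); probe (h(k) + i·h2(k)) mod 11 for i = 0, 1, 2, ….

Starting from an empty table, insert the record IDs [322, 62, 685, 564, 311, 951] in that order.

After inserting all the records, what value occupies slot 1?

62

322: h=10 → slot 10
62: h=1 → slot 1
685: h=10, h2=6, probe 10,5 → slot 5
564: h=10, h2=5, probe 10,4 → slot 4
311: h=10, h2=2, probe 10,1,3 → slot 3
951: h=0 → slot 0
Table: [951, 62, _, 311, 564, 685, _, _, _, _, 322]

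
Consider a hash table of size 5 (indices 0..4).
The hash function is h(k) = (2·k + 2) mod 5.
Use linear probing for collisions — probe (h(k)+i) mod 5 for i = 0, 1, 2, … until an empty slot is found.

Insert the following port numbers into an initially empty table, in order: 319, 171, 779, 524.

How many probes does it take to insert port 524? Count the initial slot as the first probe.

319 hashes to 0; slot 0 is free → place at 0.
171 hashes to 4; slot 4 is free → place at 4.
779 hashes to 0; 0 taken → place at 1.
524 hashes to 0; 0,1 taken → place at 2.
Table: [319, 779, 524, -, 171]

3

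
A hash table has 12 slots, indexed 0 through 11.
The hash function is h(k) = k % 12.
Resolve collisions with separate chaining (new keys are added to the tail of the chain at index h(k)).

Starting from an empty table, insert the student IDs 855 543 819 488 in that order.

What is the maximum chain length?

Insert 855: h=3, bucket 3 empty -> new chain.
Insert 543: h=3, bucket 3 nonempty -> append to chain.
Insert 819: h=3, bucket 3 nonempty -> append to chain.
Insert 488: h=8, bucket 8 empty -> new chain.
Final buckets:
0: ∅
1: ∅
2: ∅
3: 855 -> 543 -> 819
4: ∅
5: ∅
6: ∅
7: ∅
8: 488
9: ∅
10: ∅
11: ∅

3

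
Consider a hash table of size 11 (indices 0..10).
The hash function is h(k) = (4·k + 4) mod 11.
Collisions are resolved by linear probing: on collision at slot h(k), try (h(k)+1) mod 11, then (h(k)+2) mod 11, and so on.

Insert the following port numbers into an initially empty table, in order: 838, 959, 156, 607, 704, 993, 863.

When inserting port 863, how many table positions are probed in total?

6

838: h=1 => slot 1
959: h=1, probe 1,2 => slot 2
156: h=1, probe 1,2,3 => slot 3
607: h=1, probe 1,2,3,4 => slot 4
704: h=4, probe 4,5 => slot 5
993: h=5, probe 5,6 => slot 6
863: h=2, probe 2,3,4,5,6,7 => slot 7
Table: [—, 838, 959, 156, 607, 704, 993, 863, —, —, —]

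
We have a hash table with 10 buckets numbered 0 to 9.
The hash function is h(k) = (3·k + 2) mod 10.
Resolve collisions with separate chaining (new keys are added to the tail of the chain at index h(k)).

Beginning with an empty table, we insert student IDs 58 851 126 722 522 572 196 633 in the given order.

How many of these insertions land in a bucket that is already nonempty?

3

58 -> bucket 6
851 -> bucket 5
126 -> bucket 0
722 -> bucket 8
522 -> bucket 8 (collision)
572 -> bucket 8 (collision)
196 -> bucket 0 (collision)
633 -> bucket 1
Final buckets:
0: 126 -> 196
1: 633
2: -
3: -
4: -
5: 851
6: 58
7: -
8: 722 -> 522 -> 572
9: -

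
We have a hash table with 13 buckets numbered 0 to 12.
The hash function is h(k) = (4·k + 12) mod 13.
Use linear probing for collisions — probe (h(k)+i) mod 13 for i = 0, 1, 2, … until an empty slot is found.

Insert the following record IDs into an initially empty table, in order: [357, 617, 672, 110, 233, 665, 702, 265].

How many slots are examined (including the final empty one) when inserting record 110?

3

Insert 357: h=10, slot 10 empty → index 10.
Insert 617: h=10, slot 10 occupied → index 11.
Insert 672: h=9, slot 9 empty → index 9.
Insert 110: h=10, slots 10,11 occupied → index 12.
Insert 233: h=8, slot 8 empty → index 8.
Insert 665: h=7, slot 7 empty → index 7.
Insert 702: h=12, slot 12 occupied → index 0.
Insert 265: h=6, slot 6 empty → index 6.
Table: [702, —, —, —, —, —, 265, 665, 233, 672, 357, 617, 110]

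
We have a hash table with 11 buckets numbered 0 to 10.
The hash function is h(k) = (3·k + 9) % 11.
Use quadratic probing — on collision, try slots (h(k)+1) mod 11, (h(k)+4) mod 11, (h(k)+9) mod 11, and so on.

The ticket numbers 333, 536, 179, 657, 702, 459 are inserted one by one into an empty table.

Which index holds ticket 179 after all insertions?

333 hashes to 7; slot 7 is free → place at 7.
536 hashes to 0; slot 0 is free → place at 0.
179 hashes to 7; 7 taken → place at 8.
657 hashes to 0; 0 taken → place at 1.
702 hashes to 3; slot 3 is free → place at 3.
459 hashes to 0; 0,1 taken → place at 4.
Table: [536, 657, -, 702, 459, -, -, 333, 179, -, -]

8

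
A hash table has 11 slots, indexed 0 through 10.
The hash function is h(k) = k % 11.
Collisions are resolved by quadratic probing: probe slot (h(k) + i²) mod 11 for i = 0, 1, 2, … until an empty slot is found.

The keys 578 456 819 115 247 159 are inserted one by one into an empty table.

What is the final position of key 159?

578 hashes to 6; slot 6 is free -> place at 6.
456 hashes to 5; slot 5 is free -> place at 5.
819 hashes to 5; 5,6 taken -> place at 9.
115 hashes to 5; 5,6,9 taken -> place at 3.
247 hashes to 5; 5,6,9,3 taken -> place at 10.
159 hashes to 5; 5,6,9,3,10 taken -> place at 8.
Table: [∅, ∅, ∅, 115, ∅, 456, 578, ∅, 159, 819, 247]

8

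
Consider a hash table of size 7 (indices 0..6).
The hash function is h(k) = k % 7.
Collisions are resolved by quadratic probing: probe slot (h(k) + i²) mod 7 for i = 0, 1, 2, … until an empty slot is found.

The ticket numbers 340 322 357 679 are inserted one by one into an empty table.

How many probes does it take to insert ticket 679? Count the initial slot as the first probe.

4

340: h=4 -> slot 4
322: h=0 -> slot 0
357: h=0, probe 0,1 -> slot 1
679: h=0, probe 0,1,4,2 -> slot 2
Table: [322, 357, 679, ∅, 340, ∅, ∅]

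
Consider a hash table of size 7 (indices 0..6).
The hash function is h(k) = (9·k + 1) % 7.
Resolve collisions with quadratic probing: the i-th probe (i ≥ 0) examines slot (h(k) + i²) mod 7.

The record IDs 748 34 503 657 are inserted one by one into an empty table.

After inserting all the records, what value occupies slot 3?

748: h=6 -> slot 6
34: h=6, probe 6,0 -> slot 0
503: h=6, probe 6,0,3 -> slot 3
657: h=6, probe 6,0,3,1 -> slot 1
Table: [34, 657, ∅, 503, ∅, ∅, 748]

503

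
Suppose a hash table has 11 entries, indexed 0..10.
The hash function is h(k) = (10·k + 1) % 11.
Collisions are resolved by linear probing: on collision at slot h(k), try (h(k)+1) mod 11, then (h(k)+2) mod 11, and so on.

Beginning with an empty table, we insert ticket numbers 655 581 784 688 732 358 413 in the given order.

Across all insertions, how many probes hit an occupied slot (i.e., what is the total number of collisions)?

655: h=6 → slot 6
581: h=3 → slot 3
784: h=9 → slot 9
688: h=6, probe 6,7 → slot 7
732: h=6, probe 6,7,8 → slot 8
358: h=6, probe 6,7,8,9,10 → slot 10
413: h=6, probe 6,7,8,9,10,0 → slot 0
Table: [413, _, _, 581, _, _, 655, 688, 732, 784, 358]

12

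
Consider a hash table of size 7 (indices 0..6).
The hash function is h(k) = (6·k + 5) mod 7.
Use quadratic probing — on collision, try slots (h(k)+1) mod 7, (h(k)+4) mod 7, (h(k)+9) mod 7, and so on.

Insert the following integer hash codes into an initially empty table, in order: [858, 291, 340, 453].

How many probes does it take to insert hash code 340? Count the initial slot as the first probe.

3

Insert 858: h=1, slot 1 empty => index 1.
Insert 291: h=1, slot 1 occupied => index 2.
Insert 340: h=1, slots 1,2 occupied => index 5.
Insert 453: h=0, slot 0 empty => index 0.
Table: [453, 858, 291, -, -, 340, -]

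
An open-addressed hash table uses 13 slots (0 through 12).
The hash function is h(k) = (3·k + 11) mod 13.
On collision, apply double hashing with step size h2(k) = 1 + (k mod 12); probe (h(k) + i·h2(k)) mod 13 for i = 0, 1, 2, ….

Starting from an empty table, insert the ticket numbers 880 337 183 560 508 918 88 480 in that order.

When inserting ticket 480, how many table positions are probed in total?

880 hashes to 12; slot 12 is free → place at 12.
337 hashes to 8; slot 8 is free → place at 8.
183 hashes to 1; slot 1 is free → place at 1.
560 hashes to 1, h2=9; 1 taken → place at 10.
508 hashes to 1, h2=5; 1 taken → place at 6.
918 hashes to 9; slot 9 is free → place at 9.
88 hashes to 2; slot 2 is free → place at 2.
480 hashes to 8, h2=1; 8,9,10 taken → place at 11.
Table: [—, 183, 88, —, —, —, 508, —, 337, 918, 560, 480, 880]

4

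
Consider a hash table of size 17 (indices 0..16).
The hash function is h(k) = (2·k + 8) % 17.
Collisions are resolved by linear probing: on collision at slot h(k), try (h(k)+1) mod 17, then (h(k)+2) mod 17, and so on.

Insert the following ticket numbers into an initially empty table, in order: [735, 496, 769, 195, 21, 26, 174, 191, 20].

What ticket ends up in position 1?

21

735 hashes to 16; slot 16 is free → place at 16.
496 hashes to 14; slot 14 is free → place at 14.
769 hashes to 16; 16 taken → place at 0.
195 hashes to 7; slot 7 is free → place at 7.
21 hashes to 16; 16,0 taken → place at 1.
26 hashes to 9; slot 9 is free → place at 9.
174 hashes to 16; 16,0,1 taken → place at 2.
191 hashes to 16; 16,0,1,2 taken → place at 3.
20 hashes to 14; 14 taken → place at 15.
Table: [769, 21, 174, 191, _, _, _, 195, _, 26, _, _, _, _, 496, 20, 735]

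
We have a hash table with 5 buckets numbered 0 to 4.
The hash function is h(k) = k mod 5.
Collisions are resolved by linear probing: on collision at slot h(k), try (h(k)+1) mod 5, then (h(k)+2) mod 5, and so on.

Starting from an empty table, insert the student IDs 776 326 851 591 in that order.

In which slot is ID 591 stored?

776: h=1 → slot 1
326: h=1, probe 1,2 → slot 2
851: h=1, probe 1,2,3 → slot 3
591: h=1, probe 1,2,3,4 → slot 4
Table: [∅, 776, 326, 851, 591]

4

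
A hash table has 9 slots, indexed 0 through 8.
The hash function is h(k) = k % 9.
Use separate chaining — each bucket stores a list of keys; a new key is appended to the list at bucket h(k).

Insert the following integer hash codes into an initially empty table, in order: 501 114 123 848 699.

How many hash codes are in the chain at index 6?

Insert 501: h=6, bucket 6 empty → new chain.
Insert 114: h=6, bucket 6 nonempty → append to chain.
Insert 123: h=6, bucket 6 nonempty → append to chain.
Insert 848: h=2, bucket 2 empty → new chain.
Insert 699: h=6, bucket 6 nonempty → append to chain.
Final buckets:
0: _
1: _
2: 848
3: _
4: _
5: _
6: 501 -> 114 -> 123 -> 699
7: _
8: _

4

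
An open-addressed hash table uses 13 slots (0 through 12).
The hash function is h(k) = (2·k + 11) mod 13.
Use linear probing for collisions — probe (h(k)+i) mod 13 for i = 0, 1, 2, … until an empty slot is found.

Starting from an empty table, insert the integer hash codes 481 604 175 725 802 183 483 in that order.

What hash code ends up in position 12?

175

481 hashes to 11; slot 11 is free => place at 11.
604 hashes to 10; slot 10 is free => place at 10.
175 hashes to 10; 10,11 taken => place at 12.
725 hashes to 5; slot 5 is free => place at 5.
802 hashes to 3; slot 3 is free => place at 3.
183 hashes to 0; slot 0 is free => place at 0.
483 hashes to 2; slot 2 is free => place at 2.
Table: [183, ∅, 483, 802, ∅, 725, ∅, ∅, ∅, ∅, 604, 481, 175]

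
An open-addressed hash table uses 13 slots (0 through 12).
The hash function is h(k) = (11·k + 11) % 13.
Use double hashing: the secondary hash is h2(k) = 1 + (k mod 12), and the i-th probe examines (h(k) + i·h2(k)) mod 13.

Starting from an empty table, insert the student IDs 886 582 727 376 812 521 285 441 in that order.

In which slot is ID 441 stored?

886 hashes to 7; slot 7 is free -> place at 7.
582 hashes to 4; slot 4 is free -> place at 4.
727 hashes to 0; slot 0 is free -> place at 0.
376 hashes to 0, h2=5; 0 taken -> place at 5.
812 hashes to 12; slot 12 is free -> place at 12.
521 hashes to 9; slot 9 is free -> place at 9.
285 hashes to 0, h2=10; 0 taken -> place at 10.
441 hashes to 0, h2=10; 0,10,7,4 taken -> place at 1.
Table: [727, 441, ∅, ∅, 582, 376, ∅, 886, ∅, 521, 285, ∅, 812]

1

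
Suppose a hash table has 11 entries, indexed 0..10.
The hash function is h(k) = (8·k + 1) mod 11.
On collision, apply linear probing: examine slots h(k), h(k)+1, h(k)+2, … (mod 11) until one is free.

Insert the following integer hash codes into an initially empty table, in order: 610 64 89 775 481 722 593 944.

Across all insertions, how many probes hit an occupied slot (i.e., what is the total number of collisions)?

610: h=8 → slot 8
64: h=7 → slot 7
89: h=9 → slot 9
775: h=8, probe 8,9,10 → slot 10
481: h=10, probe 10,0 → slot 0
722: h=2 → slot 2
593: h=4 → slot 4
944: h=7, probe 7,8,9,10,0,1 → slot 1
Table: [481, 944, 722, _, 593, _, _, 64, 610, 89, 775]

8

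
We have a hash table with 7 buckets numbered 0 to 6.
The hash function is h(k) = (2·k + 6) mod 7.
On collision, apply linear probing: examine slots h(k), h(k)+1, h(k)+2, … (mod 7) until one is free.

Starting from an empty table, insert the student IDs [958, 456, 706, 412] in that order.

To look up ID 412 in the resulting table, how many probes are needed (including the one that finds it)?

3

Insert 958: h=4, slot 4 empty -> index 4.
Insert 456: h=1, slot 1 empty -> index 1.
Insert 706: h=4, slot 4 occupied -> index 5.
Insert 412: h=4, slots 4,5 occupied -> index 6.
Table: [-, 456, -, -, 958, 706, 412]
Lookup 412: h=4, probe 4,5,6 → found at 6.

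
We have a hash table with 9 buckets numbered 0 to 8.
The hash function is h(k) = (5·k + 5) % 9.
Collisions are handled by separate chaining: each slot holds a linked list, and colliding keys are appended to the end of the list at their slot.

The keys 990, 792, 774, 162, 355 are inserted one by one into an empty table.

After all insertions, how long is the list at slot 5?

4

Insert 990: h=5, bucket 5 empty -> new chain.
Insert 792: h=5, bucket 5 nonempty -> append to chain.
Insert 774: h=5, bucket 5 nonempty -> append to chain.
Insert 162: h=5, bucket 5 nonempty -> append to chain.
Insert 355: h=7, bucket 7 empty -> new chain.
Final buckets:
0: ∅
1: ∅
2: ∅
3: ∅
4: ∅
5: 990 -> 792 -> 774 -> 162
6: ∅
7: 355
8: ∅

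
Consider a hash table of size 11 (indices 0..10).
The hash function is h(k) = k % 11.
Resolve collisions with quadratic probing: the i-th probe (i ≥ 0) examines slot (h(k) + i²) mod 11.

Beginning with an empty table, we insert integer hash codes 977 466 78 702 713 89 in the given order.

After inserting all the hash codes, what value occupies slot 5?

Insert 977: h=9, slot 9 empty -> index 9.
Insert 466: h=4, slot 4 empty -> index 4.
Insert 78: h=1, slot 1 empty -> index 1.
Insert 702: h=9, slot 9 occupied -> index 10.
Insert 713: h=9, slots 9,10 occupied -> index 2.
Insert 89: h=1, slots 1,2 occupied -> index 5.
Table: [-, 78, 713, -, 466, 89, -, -, -, 977, 702]

89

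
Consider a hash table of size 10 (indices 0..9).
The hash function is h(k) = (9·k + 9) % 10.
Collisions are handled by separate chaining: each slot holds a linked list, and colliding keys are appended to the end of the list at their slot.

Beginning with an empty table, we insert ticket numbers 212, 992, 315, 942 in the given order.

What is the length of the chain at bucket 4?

1

Insert 212: h=7, bucket 7 empty → new chain.
Insert 992: h=7, bucket 7 nonempty → append to chain.
Insert 315: h=4, bucket 4 empty → new chain.
Insert 942: h=7, bucket 7 nonempty → append to chain.
Final buckets:
0: ∅
1: ∅
2: ∅
3: ∅
4: 315
5: ∅
6: ∅
7: 212 -> 992 -> 942
8: ∅
9: ∅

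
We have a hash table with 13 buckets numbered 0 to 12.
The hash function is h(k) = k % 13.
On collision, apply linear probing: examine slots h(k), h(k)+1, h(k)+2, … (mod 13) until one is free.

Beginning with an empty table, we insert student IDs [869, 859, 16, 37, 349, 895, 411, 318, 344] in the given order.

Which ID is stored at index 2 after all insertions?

895

869: h=11 → slot 11
859: h=1 → slot 1
16: h=3 → slot 3
37: h=11, probe 11,12 → slot 12
349: h=11, probe 11,12,0 → slot 0
895: h=11, probe 11,12,0,1,2 → slot 2
411: h=8 → slot 8
318: h=6 → slot 6
344: h=6, probe 6,7 → slot 7
Table: [349, 859, 895, 16, ., ., 318, 344, 411, ., ., 869, 37]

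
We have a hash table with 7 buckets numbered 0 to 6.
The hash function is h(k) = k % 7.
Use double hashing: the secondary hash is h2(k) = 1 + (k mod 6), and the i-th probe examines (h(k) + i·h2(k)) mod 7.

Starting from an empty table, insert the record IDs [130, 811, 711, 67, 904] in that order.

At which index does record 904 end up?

2

Insert 130: h=4, slot 4 empty => index 4.
Insert 811: h=6, slot 6 empty => index 6.
Insert 711: h=4, h2=4, slot 4 occupied => index 1.
Insert 67: h=4, h2=2, slots 4,6,1 occupied => index 3.
Insert 904: h=1, h2=5, slots 1,6,4 occupied => index 2.
Table: [_, 711, 904, 67, 130, _, 811]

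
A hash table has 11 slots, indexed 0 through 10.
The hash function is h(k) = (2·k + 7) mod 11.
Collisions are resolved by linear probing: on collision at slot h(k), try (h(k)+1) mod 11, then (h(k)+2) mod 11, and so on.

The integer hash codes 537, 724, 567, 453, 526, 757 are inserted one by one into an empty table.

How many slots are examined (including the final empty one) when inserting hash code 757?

4

537: h=3 -> slot 3
724: h=3, probe 3,4 -> slot 4
567: h=8 -> slot 8
453: h=0 -> slot 0
526: h=3, probe 3,4,5 -> slot 5
757: h=3, probe 3,4,5,6 -> slot 6
Table: [453, ∅, ∅, 537, 724, 526, 757, ∅, 567, ∅, ∅]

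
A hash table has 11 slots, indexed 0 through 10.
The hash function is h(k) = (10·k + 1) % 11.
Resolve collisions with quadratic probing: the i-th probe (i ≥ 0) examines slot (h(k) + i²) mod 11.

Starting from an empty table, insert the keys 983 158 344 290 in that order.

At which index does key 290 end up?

1

983 hashes to 8; slot 8 is free => place at 8.
158 hashes to 8; 8 taken => place at 9.
344 hashes to 9; 9 taken => place at 10.
290 hashes to 8; 8,9 taken => place at 1.
Table: [∅, 290, ∅, ∅, ∅, ∅, ∅, ∅, 983, 158, 344]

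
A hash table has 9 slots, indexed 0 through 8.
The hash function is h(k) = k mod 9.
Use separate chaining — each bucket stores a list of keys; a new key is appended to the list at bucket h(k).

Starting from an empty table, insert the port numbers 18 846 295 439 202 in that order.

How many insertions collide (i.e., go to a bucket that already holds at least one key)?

2

Insert 18: h=0, bucket 0 empty → new chain.
Insert 846: h=0, bucket 0 nonempty → append to chain.
Insert 295: h=7, bucket 7 empty → new chain.
Insert 439: h=7, bucket 7 nonempty → append to chain.
Insert 202: h=4, bucket 4 empty → new chain.
Final buckets:
0: 18 -> 846
1: —
2: —
3: —
4: 202
5: —
6: —
7: 295 -> 439
8: —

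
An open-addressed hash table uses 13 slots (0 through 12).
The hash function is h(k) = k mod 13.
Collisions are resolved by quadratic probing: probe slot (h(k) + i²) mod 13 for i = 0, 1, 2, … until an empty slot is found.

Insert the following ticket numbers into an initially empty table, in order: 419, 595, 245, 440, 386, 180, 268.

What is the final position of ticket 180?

2

Insert 419: h=3, slot 3 empty -> index 3.
Insert 595: h=10, slot 10 empty -> index 10.
Insert 245: h=11, slot 11 empty -> index 11.
Insert 440: h=11, slot 11 occupied -> index 12.
Insert 386: h=9, slot 9 empty -> index 9.
Insert 180: h=11, slots 11,12 occupied -> index 2.
Insert 268: h=8, slot 8 empty -> index 8.
Table: [-, -, 180, 419, -, -, -, -, 268, 386, 595, 245, 440]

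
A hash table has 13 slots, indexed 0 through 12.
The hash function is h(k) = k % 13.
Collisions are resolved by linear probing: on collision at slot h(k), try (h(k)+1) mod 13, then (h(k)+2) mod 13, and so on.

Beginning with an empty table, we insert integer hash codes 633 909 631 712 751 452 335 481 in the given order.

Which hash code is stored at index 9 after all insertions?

633

633: h=9 => slot 9
909: h=12 => slot 12
631: h=7 => slot 7
712: h=10 => slot 10
751: h=10, probe 10,11 => slot 11
452: h=10, probe 10,11,12,0 => slot 0
335: h=10, probe 10,11,12,0,1 => slot 1
481: h=0, probe 0,1,2 => slot 2
Table: [452, 335, 481, _, _, _, _, 631, _, 633, 712, 751, 909]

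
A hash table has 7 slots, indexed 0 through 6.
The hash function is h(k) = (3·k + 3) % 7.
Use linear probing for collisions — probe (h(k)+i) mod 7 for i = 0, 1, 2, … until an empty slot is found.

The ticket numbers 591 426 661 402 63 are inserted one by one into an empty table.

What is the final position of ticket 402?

591: h=5 -> slot 5
426: h=0 -> slot 0
661: h=5, probe 5,6 -> slot 6
402: h=5, probe 5,6,0,1 -> slot 1
63: h=3 -> slot 3
Table: [426, 402, ., 63, ., 591, 661]

1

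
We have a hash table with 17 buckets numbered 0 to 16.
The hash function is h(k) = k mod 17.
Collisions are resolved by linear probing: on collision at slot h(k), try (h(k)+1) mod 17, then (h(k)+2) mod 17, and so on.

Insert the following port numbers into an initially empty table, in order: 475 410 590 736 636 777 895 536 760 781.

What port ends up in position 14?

475 hashes to 16; slot 16 is free -> place at 16.
410 hashes to 2; slot 2 is free -> place at 2.
590 hashes to 12; slot 12 is free -> place at 12.
736 hashes to 5; slot 5 is free -> place at 5.
636 hashes to 7; slot 7 is free -> place at 7.
777 hashes to 12; 12 taken -> place at 13.
895 hashes to 11; slot 11 is free -> place at 11.
536 hashes to 9; slot 9 is free -> place at 9.
760 hashes to 12; 12,13 taken -> place at 14.
781 hashes to 16; 16 taken -> place at 0.
Table: [781, —, 410, —, —, 736, —, 636, —, 536, —, 895, 590, 777, 760, —, 475]

760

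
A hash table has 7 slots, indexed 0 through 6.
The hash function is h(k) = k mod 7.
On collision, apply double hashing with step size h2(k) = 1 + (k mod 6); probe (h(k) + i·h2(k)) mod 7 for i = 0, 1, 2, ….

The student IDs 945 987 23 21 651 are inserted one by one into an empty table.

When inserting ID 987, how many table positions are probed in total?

945: h=0 → slot 0
987: h=0, h2=4, probe 0,4 → slot 4
23: h=2 → slot 2
21: h=0, h2=4, probe 0,4,1 → slot 1
651: h=0, h2=4, probe 0,4,1,5 → slot 5
Table: [945, 21, 23, ∅, 987, 651, ∅]

2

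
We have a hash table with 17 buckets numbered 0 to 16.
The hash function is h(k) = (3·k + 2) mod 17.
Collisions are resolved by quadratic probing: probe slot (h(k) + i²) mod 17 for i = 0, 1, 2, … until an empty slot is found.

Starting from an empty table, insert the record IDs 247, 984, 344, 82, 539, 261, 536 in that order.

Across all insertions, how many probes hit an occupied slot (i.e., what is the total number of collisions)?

247 hashes to 12; slot 12 is free => place at 12.
984 hashes to 13; slot 13 is free => place at 13.
344 hashes to 14; slot 14 is free => place at 14.
82 hashes to 10; slot 10 is free => place at 10.
539 hashes to 4; slot 4 is free => place at 4.
261 hashes to 3; slot 3 is free => place at 3.
536 hashes to 12; 12,13 taken => place at 16.
Table: [—, —, —, 261, 539, —, —, —, —, —, 82, —, 247, 984, 344, —, 536]

2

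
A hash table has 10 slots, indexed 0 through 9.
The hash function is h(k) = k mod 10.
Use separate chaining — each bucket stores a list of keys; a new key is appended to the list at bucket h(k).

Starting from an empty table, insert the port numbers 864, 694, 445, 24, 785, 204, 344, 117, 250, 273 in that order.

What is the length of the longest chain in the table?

5

Insert 864: h=4, bucket 4 empty -> new chain.
Insert 694: h=4, bucket 4 nonempty -> append to chain.
Insert 445: h=5, bucket 5 empty -> new chain.
Insert 24: h=4, bucket 4 nonempty -> append to chain.
Insert 785: h=5, bucket 5 nonempty -> append to chain.
Insert 204: h=4, bucket 4 nonempty -> append to chain.
Insert 344: h=4, bucket 4 nonempty -> append to chain.
Insert 117: h=7, bucket 7 empty -> new chain.
Insert 250: h=0, bucket 0 empty -> new chain.
Insert 273: h=3, bucket 3 empty -> new chain.
Final buckets:
0: 250
1: -
2: -
3: 273
4: 864 -> 694 -> 24 -> 204 -> 344
5: 445 -> 785
6: -
7: 117
8: -
9: -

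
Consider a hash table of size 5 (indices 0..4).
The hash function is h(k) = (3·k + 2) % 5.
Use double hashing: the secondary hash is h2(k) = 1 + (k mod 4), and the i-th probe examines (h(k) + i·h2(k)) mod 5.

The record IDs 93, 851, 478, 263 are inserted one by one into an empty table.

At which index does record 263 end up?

3

93: h=1 => slot 1
851: h=0 => slot 0
478: h=1, h2=3, probe 1,4 => slot 4
263: h=1, h2=4, probe 1,0,4,3 => slot 3
Table: [851, 93, -, 263, 478]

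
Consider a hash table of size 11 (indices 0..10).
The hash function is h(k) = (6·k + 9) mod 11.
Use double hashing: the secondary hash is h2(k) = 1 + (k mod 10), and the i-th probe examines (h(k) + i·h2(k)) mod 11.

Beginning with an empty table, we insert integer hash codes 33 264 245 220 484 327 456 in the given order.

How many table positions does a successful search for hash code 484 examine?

3

33: h=9 → slot 9
264: h=9, h2=5, probe 9,3 → slot 3
245: h=5 → slot 5
220: h=9, h2=1, probe 9,10 → slot 10
484: h=9, h2=5, probe 9,3,8 → slot 8
327: h=2 → slot 2
456: h=6 → slot 6
Table: [∅, ∅, 327, 264, ∅, 245, 456, ∅, 484, 33, 220]
Lookup 484: h=9, h2=5, probe 9,3,8 → found at 8.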